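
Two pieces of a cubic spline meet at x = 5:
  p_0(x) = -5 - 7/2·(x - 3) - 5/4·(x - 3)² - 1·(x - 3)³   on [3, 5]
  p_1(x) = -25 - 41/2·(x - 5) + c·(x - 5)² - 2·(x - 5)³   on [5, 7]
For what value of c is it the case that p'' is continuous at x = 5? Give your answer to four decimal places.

-7.2500

p_0''(x) = -5/2 - 6·(x - 3), so p_0''(5) = -29/2. On the right, p_1''(5) = 2c, so c = -29/4.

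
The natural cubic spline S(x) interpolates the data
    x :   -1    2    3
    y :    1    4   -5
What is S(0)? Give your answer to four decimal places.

With σ_i denoting the second derivative at x_i, h_i = 3, 1, and Δ_i = (y_(i+1) − y_i)/h_i = 1, -9:
  3·σ_0 + 8·σ_1 + 1·σ_2 = 6(Δ_1 - Δ_0) = -60
Natural end conditions: σ_0 = σ_2 = 0.
Solving: σ_0 = 0, σ_1 = -15/2, σ_2 = 0.
On [-1, 2], S(x) = 1 + 19/4·(x + 1) + 0·(x + 1)² - 5/12·(x + 1)³.
With (x + 1) = 1: S(0) = 16/3.

5.3333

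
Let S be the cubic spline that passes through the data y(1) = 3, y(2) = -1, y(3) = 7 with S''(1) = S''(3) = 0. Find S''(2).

Let m_i = S''(x_i). Step sizes h_i = 1, 1; slopes of the chords Δ_i = (y_(i+1) - y_i)/h_i = -4, 8.
  1·m_0 + 4·m_1 + 1·m_2 = 6(Δ_1 - Δ_0) = 72
Natural end conditions: m_0 = m_2 = 0.
Solving the tridiagonal system: m_0 = 0, m_1 = 18, m_2 = 0.

18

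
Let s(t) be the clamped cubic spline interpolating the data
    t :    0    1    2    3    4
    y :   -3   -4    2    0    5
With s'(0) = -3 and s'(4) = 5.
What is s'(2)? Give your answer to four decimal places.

1.8571

With m_i denoting the second derivative at x_i, h_i = 1, 1, 1, 1, and Δ_i = (y_(i+1) − y_i)/h_i = -1, 6, -2, 5:
  1·m_0 + 4·m_1 + 1·m_2 = 6(Δ_1 - Δ_0) = 42
  1·m_1 + 4·m_2 + 1·m_3 = 6(Δ_2 - Δ_1) = -48
  1·m_2 + 4·m_3 + 1·m_4 = 6(Δ_3 - Δ_2) = 42
Clamped end conditions give two more equations: 2h_0·m_0 + h_0·m_1 = 6(Δ_0 - s'(0)) = 12 and h_3·m_3 + 2h_3·m_4 = 6(s'(4) - Δ_3) = 0.
Solving: m_0 = -29/14, m_1 = 113/7, m_2 = -41/2, m_3 = 125/7, m_4 = -125/14.
On [2, 3], s'(t) = b_2 + 2c_2·(t - 2) + 3d_2·(t - 2)² with b_2 = Δ_2 - h_2(2m_2 + m_3)/6 = 13/7, c_2 = m_2/2 = -41/4, d_2 = (m_3 - m_2)/(6h_2) = 179/28. So s'(2) = 13/7.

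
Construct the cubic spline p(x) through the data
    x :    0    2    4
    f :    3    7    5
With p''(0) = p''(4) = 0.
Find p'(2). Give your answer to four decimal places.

0.5000

Put m_i = p'' at the i-th knot. Here h = (2, 2) and Δ = (2, -1), so the interior equations h_(i-1)·m_(i-1) + 2(h_(i-1)+h_i)·m_i + h_i·m_(i+1) = 6(Δ_i − Δ_(i-1)) read
  2·m_0 + 8·m_1 + 2·m_2 = 6(Δ_1 - Δ_0) = -18
Natural end conditions: m_0 = m_2 = 0.
Hence m_0 = 0, m_1 = -9/4, m_2 = 0.
On [2, 4], p'(x) = b_1 + 2c_1·(x - 2) + 3d_1·(x - 2)² with b_1 = Δ_1 - h_1(2m_1 + m_2)/6 = 1/2, c_1 = m_1/2 = -9/8, d_1 = (m_2 - m_1)/(6h_1) = 3/16. So p'(2) = 1/2.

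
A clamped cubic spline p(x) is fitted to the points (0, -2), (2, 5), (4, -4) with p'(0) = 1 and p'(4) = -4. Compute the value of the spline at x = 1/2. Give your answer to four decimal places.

Let σ_i = p''(x_i). Step sizes h_i = 2, 2; slopes of the chords Δ_i = (y_(i+1) - y_i)/h_i = 7/2, -9/2.
  2·σ_0 + 8·σ_1 + 2·σ_2 = 6(Δ_1 - Δ_0) = -48
Clamped end conditions give two more equations: 2h_0·σ_0 + h_0·σ_1 = 6(Δ_0 - p'(0)) = 15 and h_1·σ_1 + 2h_1·σ_2 = 6(p'(4) - Δ_1) = 3.
Solving the tridiagonal system: σ_0 = 17/2, σ_1 = -19/2, σ_2 = 11/2.
On [0, 2], p(x) = -2 + 1·x + 17/4·x² - 3/2·x³.
With x = 1/2: p(1/2) = -5/8.

-0.6250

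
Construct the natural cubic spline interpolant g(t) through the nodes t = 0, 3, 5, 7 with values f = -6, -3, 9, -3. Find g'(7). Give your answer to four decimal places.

Let M_i = g''(x_i). Step sizes h_i = 3, 2, 2; slopes of the chords Δ_i = (y_(i+1) - y_i)/h_i = 1, 6, -6.
  3·M_0 + 10·M_1 + 2·M_2 = 6(Δ_1 - Δ_0) = 30
  2·M_1 + 8·M_2 + 2·M_3 = 6(Δ_2 - Δ_1) = -72
Natural end conditions: M_0 = M_3 = 0.
Hence M_0 = 0, M_1 = 96/19, M_2 = -195/19, M_3 = 0.
On [5, 7], g'(t) = b_2 + 2c_2·(t - 5) + 3d_2·(t - 5)² with b_2 = Δ_2 - h_2(2M_2 + M_3)/6 = 16/19, c_2 = M_2/2 = -195/38, d_2 = (M_3 - M_2)/(6h_2) = 65/76. So g'(7) = -179/19.

-9.4211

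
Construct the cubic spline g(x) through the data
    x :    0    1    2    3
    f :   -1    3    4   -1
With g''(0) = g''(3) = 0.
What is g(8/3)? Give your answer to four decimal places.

1.0815

Put σ_i = g'' at the i-th knot. Here h = (1, 1, 1) and Δ = (4, 1, -5), so the interior equations h_(i-1)·σ_(i-1) + 2(h_(i-1)+h_i)·σ_i + h_i·σ_(i+1) = 6(Δ_i − Δ_(i-1)) read
  1·σ_0 + 4·σ_1 + 1·σ_2 = 6(Δ_1 - Δ_0) = -18
  1·σ_1 + 4·σ_2 + 1·σ_3 = 6(Δ_2 - Δ_1) = -36
Natural end conditions: σ_0 = σ_3 = 0.
Solving: σ_0 = 0, σ_1 = -12/5, σ_2 = -42/5, σ_3 = 0.
On [2, 3], g(x) = 4 - 11/5·(x - 2) - 21/5·(x - 2)² + 7/5·(x - 2)³.
With (x - 2) = 2/3: g(8/3) = 146/135.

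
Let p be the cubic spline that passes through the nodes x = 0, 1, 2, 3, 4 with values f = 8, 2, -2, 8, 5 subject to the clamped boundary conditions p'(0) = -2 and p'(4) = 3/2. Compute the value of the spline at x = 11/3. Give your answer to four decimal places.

Put M_i = p'' at the i-th knot. Here h = (1, 1, 1, 1) and Δ = (-6, -4, 10, -3), so the interior equations h_(i-1)·M_(i-1) + 2(h_(i-1)+h_i)·M_i + h_i·M_(i+1) = 6(Δ_i − Δ_(i-1)) read
  1·M_0 + 4·M_1 + 1·M_2 = 6(Δ_1 - Δ_0) = 12
  1·M_1 + 4·M_2 + 1·M_3 = 6(Δ_2 - Δ_1) = 84
  1·M_2 + 4·M_3 + 1·M_4 = 6(Δ_3 - Δ_2) = -78
Clamped end conditions give two more equations: 2h_0·M_0 + h_0·M_1 = 6(Δ_0 - p'(0)) = -24 and h_3·M_3 + 2h_3·M_4 = 6(p'(4) - Δ_3) = 27.
Solving: M_0 = -89/8, M_1 = -7/4, M_2 = 241/8, M_3 = -139/4, M_4 = 247/8.
On [3, 4], p(x) = 8 + 55/16·(x - 3) - 139/8·(x - 3)² + 175/16·(x - 3)³.
With (x - 3) = 2/3: p(11/3) = 1255/216.

5.8102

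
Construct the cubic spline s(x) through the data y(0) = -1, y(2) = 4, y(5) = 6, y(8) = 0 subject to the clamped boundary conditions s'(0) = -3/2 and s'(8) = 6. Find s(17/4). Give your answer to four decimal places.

Write M_i for s''(x_i). With h_i = 2, 3, 3 and divided differences Δ_i = 5/2, 2/3, -2, the continuity of s' gives the tridiagonal system
  2·M_0 + 10·M_1 + 3·M_2 = 6(Δ_1 - Δ_0) = -11
  3·M_1 + 12·M_2 + 3·M_3 = 6(Δ_2 - Δ_1) = -16
Clamped end conditions give two more equations: 2h_0·M_0 + h_0·M_1 = 6(Δ_0 - s'(0)) = 24 and h_2·M_2 + 2h_2·M_3 = 6(s'(8) - Δ_2) = 48.
Hence M_0 = 255/38, M_1 = -27/19, M_2 = -194/57, M_3 = 553/57.
On [2, 5], s(x) = 4 + 72/19·(x - 2) - 27/38·(x - 2)² - 113/1026·(x - 2)³.
With (x - 2) = 9/4: s(17/4) = 18665/2432.

7.6748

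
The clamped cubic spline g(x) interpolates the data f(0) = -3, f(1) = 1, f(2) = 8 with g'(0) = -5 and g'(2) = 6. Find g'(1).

Put M_i = g'' at the i-th knot. Here h = (1, 1) and Δ = (4, 7), so the interior equations h_(i-1)·M_(i-1) + 2(h_(i-1)+h_i)·M_i + h_i·M_(i+1) = 6(Δ_i − Δ_(i-1)) read
  1·M_0 + 4·M_1 + 1·M_2 = 6(Δ_1 - Δ_0) = 18
Clamped end conditions give two more equations: 2h_0·M_0 + h_0·M_1 = 6(Δ_0 - g'(0)) = 54 and h_1·M_1 + 2h_1·M_2 = 6(g'(2) - Δ_1) = -6.
Solving: M_0 = 28, M_1 = -2, M_2 = -2.
On [1, 2], g'(x) = b_1 + 2c_1·(x - 1) + 3d_1·(x - 1)² with b_1 = Δ_1 - h_1(2M_1 + M_2)/6 = 8, c_1 = M_1/2 = -1, d_1 = (M_2 - M_1)/(6h_1) = 0. So g'(1) = 8.

8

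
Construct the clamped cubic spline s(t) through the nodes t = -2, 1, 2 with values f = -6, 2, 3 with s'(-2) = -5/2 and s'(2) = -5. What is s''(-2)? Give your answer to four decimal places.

5.7917

Put M_i = s'' at the i-th knot. Here h = (3, 1) and Δ = (8/3, 1), so the interior equations h_(i-1)·M_(i-1) + 2(h_(i-1)+h_i)·M_i + h_i·M_(i+1) = 6(Δ_i − Δ_(i-1)) read
  3·M_0 + 8·M_1 + 1·M_2 = 6(Δ_1 - Δ_0) = -10
Clamped end conditions give two more equations: 2h_0·M_0 + h_0·M_1 = 6(Δ_0 - s'(-2)) = 31 and h_1·M_1 + 2h_1·M_2 = 6(s'(2) - Δ_1) = -36.
Forward elimination and back-substitution give M_0 = 139/24, M_1 = -5/4, M_2 = -139/8.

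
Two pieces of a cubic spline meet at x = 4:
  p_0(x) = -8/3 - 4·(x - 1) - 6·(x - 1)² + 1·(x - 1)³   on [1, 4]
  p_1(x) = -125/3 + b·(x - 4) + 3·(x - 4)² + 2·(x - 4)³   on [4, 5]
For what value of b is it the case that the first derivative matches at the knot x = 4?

p_0'(x) = -4 - 12·(x - 1) + 3·(x - 1)², so p_0'(4) = -13. On the right, p_1'(4) = b, so b = -13.

-13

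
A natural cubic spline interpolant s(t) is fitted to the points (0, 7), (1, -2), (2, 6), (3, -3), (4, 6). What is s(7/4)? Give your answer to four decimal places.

Put σ_i = s'' at the i-th knot. Here h = (1, 1, 1, 1) and Δ = (-9, 8, -9, 9), so the interior equations h_(i-1)·σ_(i-1) + 2(h_(i-1)+h_i)·σ_i + h_i·σ_(i+1) = 6(Δ_i − Δ_(i-1)) read
  1·σ_0 + 4·σ_1 + 1·σ_2 = 6(Δ_1 - Δ_0) = 102
  1·σ_1 + 4·σ_2 + 1·σ_3 = 6(Δ_2 - Δ_1) = -102
  1·σ_2 + 4·σ_3 + 1·σ_4 = 6(Δ_3 - Δ_2) = 108
Natural end conditions: σ_0 = σ_4 = 0.
Solving the tridiagonal system: σ_0 = 0, σ_1 = 1023/28, σ_2 = -309/7, σ_3 = 1065/28, σ_4 = 0.
On [1, 2], s(t) = -2 + 89/28·(t - 1) + 1023/56·(t - 1)² - 753/56·(t - 1)³.
With (t - 1) = 3/4: s(7/4) = 17873/3584.

4.9869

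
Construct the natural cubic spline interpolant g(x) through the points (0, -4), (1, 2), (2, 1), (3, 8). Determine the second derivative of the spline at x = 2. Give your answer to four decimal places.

15.6000

With m_i denoting the second derivative at x_i, h_i = 1, 1, 1, and Δ_i = (y_(i+1) − y_i)/h_i = 6, -1, 7:
  1·m_0 + 4·m_1 + 1·m_2 = 6(Δ_1 - Δ_0) = -42
  1·m_1 + 4·m_2 + 1·m_3 = 6(Δ_2 - Δ_1) = 48
Natural end conditions: m_0 = m_3 = 0.
Forward elimination and back-substitution give m_0 = 0, m_1 = -72/5, m_2 = 78/5, m_3 = 0.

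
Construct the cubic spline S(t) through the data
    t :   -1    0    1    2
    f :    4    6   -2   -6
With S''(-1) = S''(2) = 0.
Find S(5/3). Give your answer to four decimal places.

-5.1802

With m_i denoting the second derivative at x_i, h_i = 1, 1, 1, and Δ_i = (y_(i+1) − y_i)/h_i = 2, -8, -4:
  1·m_0 + 4·m_1 + 1·m_2 = 6(Δ_1 - Δ_0) = -60
  1·m_1 + 4·m_2 + 1·m_3 = 6(Δ_2 - Δ_1) = 24
Natural end conditions: m_0 = m_3 = 0.
Solving: m_0 = 0, m_1 = -88/5, m_2 = 52/5, m_3 = 0.
On [1, 2], S(t) = -2 - 112/15·(t - 1) + 26/5·(t - 1)² - 26/15·(t - 1)³.
With (t - 1) = 2/3: S(5/3) = -2098/405.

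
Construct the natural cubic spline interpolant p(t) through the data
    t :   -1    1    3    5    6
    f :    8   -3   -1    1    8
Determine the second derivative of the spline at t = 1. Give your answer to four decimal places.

5.6707

Put M_i = p'' at the i-th knot. Here h = (2, 2, 2, 1) and Δ = (-11/2, 1, 1, 7), so the interior equations h_(i-1)·M_(i-1) + 2(h_(i-1)+h_i)·M_i + h_i·M_(i+1) = 6(Δ_i − Δ_(i-1)) read
  2·M_0 + 8·M_1 + 2·M_2 = 6(Δ_1 - Δ_0) = 39
  2·M_1 + 8·M_2 + 2·M_3 = 6(Δ_2 - Δ_1) = 0
  2·M_2 + 6·M_3 + 1·M_4 = 6(Δ_3 - Δ_2) = 36
Natural end conditions: M_0 = M_4 = 0.
Solving: M_0 = 0, M_1 = 465/82, M_2 = -261/82, M_3 = 579/82, M_4 = 0.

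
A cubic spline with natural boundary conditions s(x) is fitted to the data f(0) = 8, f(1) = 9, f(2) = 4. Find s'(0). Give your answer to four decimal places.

Write σ_i for s''(x_i). With h_i = 1, 1 and divided differences Δ_i = 1, -5, the continuity of s' gives the tridiagonal system
  1·σ_0 + 4·σ_1 + 1·σ_2 = 6(Δ_1 - Δ_0) = -36
Natural end conditions: σ_0 = σ_2 = 0.
Hence σ_0 = 0, σ_1 = -9, σ_2 = 0.
On [0, 1], s'(x) = b_0 + 2c_0·x + 3d_0·x² with b_0 = Δ_0 - h_0(2σ_0 + σ_1)/6 = 5/2, c_0 = σ_0/2 = 0, d_0 = (σ_1 - σ_0)/(6h_0) = -3/2. So s'(0) = 5/2.

2.5000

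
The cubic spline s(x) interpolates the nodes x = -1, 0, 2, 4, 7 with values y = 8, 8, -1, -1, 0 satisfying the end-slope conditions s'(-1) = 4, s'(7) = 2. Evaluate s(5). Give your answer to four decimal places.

Write M_i for s''(x_i). With h_i = 1, 2, 2, 3 and divided differences Δ_i = 0, -9/2, 0, 1/3, the continuity of s' gives the tridiagonal system
  1·M_0 + 6·M_1 + 2·M_2 = 6(Δ_1 - Δ_0) = -27
  2·M_1 + 8·M_2 + 2·M_3 = 6(Δ_2 - Δ_1) = 27
  2·M_2 + 10·M_3 + 3·M_4 = 6(Δ_3 - Δ_2) = 2
Clamped end conditions give two more equations: 2h_0·M_0 + h_0·M_1 = 6(Δ_0 - s'(-1)) = -24 and h_3·M_3 + 2h_3·M_4 = 6(s'(7) - Δ_3) = 10.
Solving the tridiagonal system: M_0 = -39/4, M_1 = -9/2, M_2 = 39/8, M_3 = -3/2, M_4 = 29/12.
On [4, 7], s(x) = -1 + 5/8·(x - 4) - 3/4·(x - 4)² + 47/216·(x - 4)³.
With (x - 4) = 1: s(5) = -49/54.

-0.9074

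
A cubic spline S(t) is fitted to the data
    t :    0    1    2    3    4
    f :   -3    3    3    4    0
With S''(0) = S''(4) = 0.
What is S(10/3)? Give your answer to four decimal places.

Let M_i = S''(x_i). Step sizes h_i = 1, 1, 1, 1; slopes of the chords Δ_i = (y_(i+1) - y_i)/h_i = 6, 0, 1, -4.
  1·M_0 + 4·M_1 + 1·M_2 = 6(Δ_1 - Δ_0) = -36
  1·M_1 + 4·M_2 + 1·M_3 = 6(Δ_2 - Δ_1) = 6
  1·M_2 + 4·M_3 + 1·M_4 = 6(Δ_3 - Δ_2) = -30
Natural end conditions: M_0 = M_4 = 0.
Solving the tridiagonal system: M_0 = 0, M_1 = -297/28, M_2 = 45/7, M_3 = -255/28, M_4 = 0.
On [3, 4], S(t) = 4 - 27/28·(t - 3) - 255/56·(t - 3)² + 85/56·(t - 3)³.
With (t - 3) = 1/3: S(10/3) = 2441/756.

3.2288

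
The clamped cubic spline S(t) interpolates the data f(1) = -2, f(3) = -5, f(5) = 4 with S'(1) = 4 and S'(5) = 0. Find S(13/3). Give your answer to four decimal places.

1.8519

Let M_i = S''(x_i). Step sizes h_i = 2, 2; slopes of the chords Δ_i = (y_(i+1) - y_i)/h_i = -3/2, 9/2.
  2·M_0 + 8·M_1 + 2·M_2 = 6(Δ_1 - Δ_0) = 36
Clamped end conditions give two more equations: 2h_0·M_0 + h_0·M_1 = 6(Δ_0 - S'(1)) = -33 and h_1·M_1 + 2h_1·M_2 = 6(S'(5) - Δ_1) = -27.
Hence M_0 = -55/4, M_1 = 11, M_2 = -49/4.
On [3, 5], S(t) = -5 + 5/4·(t - 3) + 11/2·(t - 3)² - 31/16·(t - 3)³.
With (t - 3) = 4/3: S(13/3) = 50/27.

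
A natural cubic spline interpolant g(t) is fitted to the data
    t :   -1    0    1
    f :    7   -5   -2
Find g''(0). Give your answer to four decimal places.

Let m_i = g''(x_i). Step sizes h_i = 1, 1; slopes of the chords Δ_i = (y_(i+1) - y_i)/h_i = -12, 3.
  1·m_0 + 4·m_1 + 1·m_2 = 6(Δ_1 - Δ_0) = 90
Natural end conditions: m_0 = m_2 = 0.
Forward elimination and back-substitution give m_0 = 0, m_1 = 45/2, m_2 = 0.

22.5000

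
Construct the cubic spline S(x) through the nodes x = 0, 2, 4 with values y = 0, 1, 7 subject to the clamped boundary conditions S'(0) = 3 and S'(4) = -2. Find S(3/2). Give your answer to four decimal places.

Let σ_i = S''(x_i). Step sizes h_i = 2, 2; slopes of the chords Δ_i = (y_(i+1) - y_i)/h_i = 1/2, 3.
  2·σ_0 + 8·σ_1 + 2·σ_2 = 6(Δ_1 - Δ_0) = 15
Clamped end conditions give two more equations: 2h_0·σ_0 + h_0·σ_1 = 6(Δ_0 - S'(0)) = -15 and h_1·σ_1 + 2h_1·σ_2 = 6(S'(4) - Δ_1) = -30.
Solving: σ_0 = -55/8, σ_1 = 25/4, σ_2 = -85/8.
On [0, 2], S(x) = 0 + 3·x - 55/16·x² + 35/32·x³.
With x = 3/2: S(3/2) = 117/256.

0.4570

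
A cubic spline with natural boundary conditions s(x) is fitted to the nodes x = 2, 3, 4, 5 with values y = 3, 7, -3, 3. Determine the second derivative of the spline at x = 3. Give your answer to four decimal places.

Let σ_i = s''(x_i). Step sizes h_i = 1, 1, 1; slopes of the chords Δ_i = (y_(i+1) - y_i)/h_i = 4, -10, 6.
  1·σ_0 + 4·σ_1 + 1·σ_2 = 6(Δ_1 - Δ_0) = -84
  1·σ_1 + 4·σ_2 + 1·σ_3 = 6(Δ_2 - Δ_1) = 96
Natural end conditions: σ_0 = σ_3 = 0.
Solving the tridiagonal system: σ_0 = 0, σ_1 = -144/5, σ_2 = 156/5, σ_3 = 0.

-28.8000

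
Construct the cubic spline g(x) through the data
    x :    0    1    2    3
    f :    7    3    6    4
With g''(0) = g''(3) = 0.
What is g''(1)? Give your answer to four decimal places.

13.2000

Let M_i = g''(x_i). Step sizes h_i = 1, 1, 1; slopes of the chords Δ_i = (y_(i+1) - y_i)/h_i = -4, 3, -2.
  1·M_0 + 4·M_1 + 1·M_2 = 6(Δ_1 - Δ_0) = 42
  1·M_1 + 4·M_2 + 1·M_3 = 6(Δ_2 - Δ_1) = -30
Natural end conditions: M_0 = M_3 = 0.
Solving the tridiagonal system: M_0 = 0, M_1 = 66/5, M_2 = -54/5, M_3 = 0.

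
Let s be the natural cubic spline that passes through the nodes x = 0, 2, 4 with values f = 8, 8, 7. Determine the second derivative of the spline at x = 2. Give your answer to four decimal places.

-0.3750

Let m_i = s''(x_i). Step sizes h_i = 2, 2; slopes of the chords Δ_i = (y_(i+1) - y_i)/h_i = 0, -1/2.
  2·m_0 + 8·m_1 + 2·m_2 = 6(Δ_1 - Δ_0) = -3
Natural end conditions: m_0 = m_2 = 0.
Forward elimination and back-substitution give m_0 = 0, m_1 = -3/8, m_2 = 0.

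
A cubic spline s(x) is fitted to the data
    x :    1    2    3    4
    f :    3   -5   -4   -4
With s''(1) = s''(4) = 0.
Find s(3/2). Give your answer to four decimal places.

-1.9250

Put σ_i = s'' at the i-th knot. Here h = (1, 1, 1) and Δ = (-8, 1, 0), so the interior equations h_(i-1)·σ_(i-1) + 2(h_(i-1)+h_i)·σ_i + h_i·σ_(i+1) = 6(Δ_i − Δ_(i-1)) read
  1·σ_0 + 4·σ_1 + 1·σ_2 = 6(Δ_1 - Δ_0) = 54
  1·σ_1 + 4·σ_2 + 1·σ_3 = 6(Δ_2 - Δ_1) = -6
Natural end conditions: σ_0 = σ_3 = 0.
Forward elimination and back-substitution give σ_0 = 0, σ_1 = 74/5, σ_2 = -26/5, σ_3 = 0.
On [1, 2], s(x) = 3 - 157/15·(x - 1) + 0·(x - 1)² + 37/15·(x - 1)³.
With (x - 1) = 1/2: s(3/2) = -77/40.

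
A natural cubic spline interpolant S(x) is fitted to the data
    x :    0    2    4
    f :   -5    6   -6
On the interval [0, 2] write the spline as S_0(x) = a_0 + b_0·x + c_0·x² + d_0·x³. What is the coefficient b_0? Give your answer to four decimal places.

8.3750

With M_i denoting the second derivative at x_i, h_i = 2, 2, and Δ_i = (y_(i+1) − y_i)/h_i = 11/2, -6:
  2·M_0 + 8·M_1 + 2·M_2 = 6(Δ_1 - Δ_0) = -69
Natural end conditions: M_0 = M_2 = 0.
Hence M_0 = 0, M_1 = -69/8, M_2 = 0.
On [0, 2], with S_0(x) = a_0 + b_0·x + c_0·x² + d_0·x³: c_0 = M_0/2 = 0, d_0 = (M_1 - M_0)/(6h_0) = -23/32, b_0 = Δ_0 - h_0(2M_0 + M_1)/6 = 67/8.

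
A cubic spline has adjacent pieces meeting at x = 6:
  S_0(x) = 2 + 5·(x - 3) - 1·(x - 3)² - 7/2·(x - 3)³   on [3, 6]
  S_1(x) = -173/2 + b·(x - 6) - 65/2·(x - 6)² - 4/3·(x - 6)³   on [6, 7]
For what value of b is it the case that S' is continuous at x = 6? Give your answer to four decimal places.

-95.5000

S_0'(x) = 5 - 2·(x - 3) - 21/2·(x - 3)², so S_0'(6) = -191/2. On the right, S_1'(6) = b, so b = -191/2.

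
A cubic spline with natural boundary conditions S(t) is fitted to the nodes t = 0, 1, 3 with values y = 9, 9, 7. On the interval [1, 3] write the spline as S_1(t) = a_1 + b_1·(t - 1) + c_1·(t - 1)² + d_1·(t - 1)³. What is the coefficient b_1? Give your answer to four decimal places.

-0.3333

With M_i denoting the second derivative at x_i, h_i = 1, 2, and Δ_i = (y_(i+1) − y_i)/h_i = 0, -1:
  1·M_0 + 6·M_1 + 2·M_2 = 6(Δ_1 - Δ_0) = -6
Natural end conditions: M_0 = M_2 = 0.
Hence M_0 = 0, M_1 = -1, M_2 = 0.
On [1, 3], with S_1(t) = a_1 + b_1·(t - 1) + c_1·(t - 1)² + d_1·(t - 1)³: c_1 = M_1/2 = -1/2, d_1 = (M_2 - M_1)/(6h_1) = 1/12, b_1 = Δ_1 - h_1(2M_1 + M_2)/6 = -1/3.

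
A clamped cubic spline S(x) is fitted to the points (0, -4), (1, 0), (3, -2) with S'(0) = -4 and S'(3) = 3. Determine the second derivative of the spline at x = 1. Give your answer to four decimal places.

Put M_i = S'' at the i-th knot. Here h = (1, 2) and Δ = (4, -1), so the interior equations h_(i-1)·M_(i-1) + 2(h_(i-1)+h_i)·M_i + h_i·M_(i+1) = 6(Δ_i − Δ_(i-1)) read
  1·M_0 + 6·M_1 + 2·M_2 = 6(Δ_1 - Δ_0) = -30
Clamped end conditions give two more equations: 2h_0·M_0 + h_0·M_1 = 6(Δ_0 - S'(0)) = 48 and h_1·M_1 + 2h_1·M_2 = 6(S'(3) - Δ_1) = 24.
Forward elimination and back-substitution give M_0 = 94/3, M_1 = -44/3, M_2 = 40/3.

-14.6667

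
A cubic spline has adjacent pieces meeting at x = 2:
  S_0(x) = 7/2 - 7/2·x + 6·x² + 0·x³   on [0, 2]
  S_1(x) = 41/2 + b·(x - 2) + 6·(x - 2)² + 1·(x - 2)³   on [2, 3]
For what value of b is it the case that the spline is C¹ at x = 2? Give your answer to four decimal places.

20.5000

S_0'(x) = -7/2 + 12·x + 0·x², so S_0'(2) = 41/2. On the right, S_1'(2) = b, so b = 41/2.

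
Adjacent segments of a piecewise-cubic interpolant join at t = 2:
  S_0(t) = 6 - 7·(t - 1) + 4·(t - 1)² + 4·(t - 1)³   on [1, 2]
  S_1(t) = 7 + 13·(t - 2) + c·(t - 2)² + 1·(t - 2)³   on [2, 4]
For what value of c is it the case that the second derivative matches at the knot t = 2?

S_0''(t) = 8 + 24·(t - 1), so S_0''(2) = 32. On the right, S_1''(2) = 2c, so c = 16.

16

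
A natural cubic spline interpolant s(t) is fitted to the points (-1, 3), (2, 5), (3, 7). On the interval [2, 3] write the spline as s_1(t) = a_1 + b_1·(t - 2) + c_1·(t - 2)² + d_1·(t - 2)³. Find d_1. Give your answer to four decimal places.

Put σ_i = s'' at the i-th knot. Here h = (3, 1) and Δ = (2/3, 2), so the interior equations h_(i-1)·σ_(i-1) + 2(h_(i-1)+h_i)·σ_i + h_i·σ_(i+1) = 6(Δ_i − Δ_(i-1)) read
  3·σ_0 + 8·σ_1 + 1·σ_2 = 6(Δ_1 - Δ_0) = 8
Natural end conditions: σ_0 = σ_2 = 0.
Hence σ_0 = 0, σ_1 = 1, σ_2 = 0.
On [2, 3], with s_1(t) = a_1 + b_1·(t - 2) + c_1·(t - 2)² + d_1·(t - 2)³: c_1 = σ_1/2 = 1/2, d_1 = (σ_2 - σ_1)/(6h_1) = -1/6, b_1 = Δ_1 - h_1(2σ_1 + σ_2)/6 = 5/3.

-0.1667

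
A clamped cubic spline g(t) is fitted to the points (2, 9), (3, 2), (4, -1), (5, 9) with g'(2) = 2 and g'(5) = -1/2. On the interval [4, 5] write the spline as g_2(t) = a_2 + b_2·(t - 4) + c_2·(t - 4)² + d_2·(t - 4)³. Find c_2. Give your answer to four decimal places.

Let m_i = g''(x_i). Step sizes h_i = 1, 1, 1; slopes of the chords Δ_i = (y_(i+1) - y_i)/h_i = -7, -3, 10.
  1·m_0 + 4·m_1 + 1·m_2 = 6(Δ_1 - Δ_0) = 24
  1·m_1 + 4·m_2 + 1·m_3 = 6(Δ_2 - Δ_1) = 78
Clamped end conditions give two more equations: 2h_0·m_0 + h_0·m_1 = 6(Δ_0 - g'(2)) = -54 and h_2·m_2 + 2h_2·m_3 = 6(g'(5) - Δ_2) = -63.
Hence m_0 = -451/15, m_1 = 92/15, m_2 = 443/15, m_3 = -694/15.
On [4, 5], with g_2(t) = a_2 + b_2·(t - 4) + c_2·(t - 4)² + d_2·(t - 4)³: c_2 = m_2/2 = 443/30, d_2 = (m_3 - m_2)/(6h_2) = -379/30, b_2 = Δ_2 - h_2(2m_2 + m_3)/6 = 118/15.

14.7667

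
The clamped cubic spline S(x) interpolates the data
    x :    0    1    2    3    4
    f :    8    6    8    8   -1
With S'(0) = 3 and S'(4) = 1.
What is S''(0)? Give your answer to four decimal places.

-20.5357

Let M_i = S''(x_i). Step sizes h_i = 1, 1, 1, 1; slopes of the chords Δ_i = (y_(i+1) - y_i)/h_i = -2, 2, 0, -9.
  1·M_0 + 4·M_1 + 1·M_2 = 6(Δ_1 - Δ_0) = 24
  1·M_1 + 4·M_2 + 1·M_3 = 6(Δ_2 - Δ_1) = -12
  1·M_2 + 4·M_3 + 1·M_4 = 6(Δ_3 - Δ_2) = -54
Clamped end conditions give two more equations: 2h_0·M_0 + h_0·M_1 = 6(Δ_0 - S'(0)) = -30 and h_3·M_3 + 2h_3·M_4 = 6(S'(4) - Δ_3) = 60.
Solving the tridiagonal system: M_0 = -575/28, M_1 = 155/14, M_2 = 1/4, M_3 = -337/14, M_4 = 1177/28.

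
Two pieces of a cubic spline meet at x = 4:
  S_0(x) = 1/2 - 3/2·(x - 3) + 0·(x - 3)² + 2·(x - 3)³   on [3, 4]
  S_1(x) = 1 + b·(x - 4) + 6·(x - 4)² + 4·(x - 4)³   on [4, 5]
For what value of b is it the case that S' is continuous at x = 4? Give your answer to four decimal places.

4.5000

S_0'(x) = -3/2 + 0·(x - 3) + 6·(x - 3)², so S_0'(4) = 9/2. On the right, S_1'(4) = b, so b = 9/2.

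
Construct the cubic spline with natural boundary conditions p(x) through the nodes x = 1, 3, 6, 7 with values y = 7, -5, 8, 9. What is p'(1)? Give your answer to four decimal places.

-8.6103

Write M_i for p''(x_i). With h_i = 2, 3, 1 and divided differences Δ_i = -6, 13/3, 1, the continuity of p' gives the tridiagonal system
  2·M_0 + 10·M_1 + 3·M_2 = 6(Δ_1 - Δ_0) = 62
  3·M_1 + 8·M_2 + 1·M_3 = 6(Δ_2 - Δ_1) = -20
Natural end conditions: M_0 = M_3 = 0.
Solving: M_0 = 0, M_1 = 556/71, M_2 = -386/71, M_3 = 0.
On [1, 3], p'(x) = b_0 + 2c_0·(x - 1) + 3d_0·(x - 1)² with b_0 = Δ_0 - h_0(2M_0 + M_1)/6 = -1834/213, c_0 = M_0/2 = 0, d_0 = (M_1 - M_0)/(6h_0) = 139/213. So p'(1) = -1834/213.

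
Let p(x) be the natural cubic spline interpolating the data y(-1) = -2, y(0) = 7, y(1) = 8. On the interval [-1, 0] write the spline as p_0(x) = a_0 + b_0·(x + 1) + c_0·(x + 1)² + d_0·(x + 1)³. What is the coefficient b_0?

11

Write σ_i for p''(x_i). With h_i = 1, 1 and divided differences Δ_i = 9, 1, the continuity of p' gives the tridiagonal system
  1·σ_0 + 4·σ_1 + 1·σ_2 = 6(Δ_1 - Δ_0) = -48
Natural end conditions: σ_0 = σ_2 = 0.
Hence σ_0 = 0, σ_1 = -12, σ_2 = 0.
On [-1, 0], with p_0(x) = a_0 + b_0·(x + 1) + c_0·(x + 1)² + d_0·(x + 1)³: c_0 = σ_0/2 = 0, d_0 = (σ_1 - σ_0)/(6h_0) = -2, b_0 = Δ_0 - h_0(2σ_0 + σ_1)/6 = 11.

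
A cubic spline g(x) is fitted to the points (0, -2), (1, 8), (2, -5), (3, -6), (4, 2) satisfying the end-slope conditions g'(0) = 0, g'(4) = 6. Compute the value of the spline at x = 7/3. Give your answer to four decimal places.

Let σ_i = g''(x_i). Step sizes h_i = 1, 1, 1, 1; slopes of the chords Δ_i = (y_(i+1) - y_i)/h_i = 10, -13, -1, 8.
  1·σ_0 + 4·σ_1 + 1·σ_2 = 6(Δ_1 - Δ_0) = -138
  1·σ_1 + 4·σ_2 + 1·σ_3 = 6(Δ_2 - Δ_1) = 72
  1·σ_2 + 4·σ_3 + 1·σ_4 = 6(Δ_3 - Δ_2) = 54
Clamped end conditions give two more equations: 2h_0·σ_0 + h_0·σ_1 = 6(Δ_0 - g'(0)) = 60 and h_3·σ_3 + 2h_3·σ_4 = 6(g'(4) - Δ_3) = -12.
Solving: σ_0 = 408/7, σ_1 = -396/7, σ_2 = 30, σ_3 = 60/7, σ_4 = -72/7.
On [2, 3], g(x) = -5 - 87/7·(x - 2) + 15·(x - 2)² - 25/7·(x - 2)³.
With (x - 2) = 1/3: g(7/3) = -1438/189.

-7.6085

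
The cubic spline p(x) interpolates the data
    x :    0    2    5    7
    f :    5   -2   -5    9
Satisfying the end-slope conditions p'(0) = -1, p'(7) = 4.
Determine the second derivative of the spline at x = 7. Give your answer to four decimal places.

Write M_i for p''(x_i). With h_i = 2, 3, 2 and divided differences Δ_i = -7/2, -1, 7, the continuity of p' gives the tridiagonal system
  2·M_0 + 10·M_1 + 3·M_2 = 6(Δ_1 - Δ_0) = 15
  3·M_1 + 10·M_2 + 2·M_3 = 6(Δ_2 - Δ_1) = 48
Clamped end conditions give two more equations: 2h_0·M_0 + h_0·M_1 = 6(Δ_0 - p'(0)) = -15 and h_2·M_2 + 2h_2·M_3 = 6(p'(7) - Δ_2) = -18.
Hence M_0 = -127/32, M_1 = 7/16, M_2 = 99/16, M_3 = -243/32.

-7.5938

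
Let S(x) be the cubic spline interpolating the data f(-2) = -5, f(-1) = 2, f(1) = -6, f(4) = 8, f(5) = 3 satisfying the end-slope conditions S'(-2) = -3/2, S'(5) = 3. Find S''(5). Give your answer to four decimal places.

32.3919

Write m_i for S''(x_i). With h_i = 1, 2, 3, 1 and divided differences Δ_i = 7, -4, 14/3, -5, the continuity of S' gives the tridiagonal system
  1·m_0 + 6·m_1 + 2·m_2 = 6(Δ_1 - Δ_0) = -66
  2·m_1 + 10·m_2 + 3·m_3 = 6(Δ_2 - Δ_1) = 52
  3·m_2 + 8·m_3 + 1·m_4 = 6(Δ_3 - Δ_2) = -58
Clamped end conditions give two more equations: 2h_0·m_0 + h_0·m_1 = 6(Δ_0 - S'(-2)) = 51 and h_3·m_3 + 2h_3·m_4 = 6(S'(5) - Δ_3) = 48.
Hence m_0 = 4049/111, m_1 = -2437/111, m_2 = 3247/222, m_3 = -621/37, m_4 = 2397/74.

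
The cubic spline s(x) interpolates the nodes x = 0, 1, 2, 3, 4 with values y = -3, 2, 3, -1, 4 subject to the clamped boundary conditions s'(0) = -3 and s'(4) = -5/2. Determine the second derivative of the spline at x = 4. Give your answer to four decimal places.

With m_i denoting the second derivative at x_i, h_i = 1, 1, 1, 1, and Δ_i = (y_(i+1) − y_i)/h_i = 5, 1, -4, 5:
  1·m_0 + 4·m_1 + 1·m_2 = 6(Δ_1 - Δ_0) = -24
  1·m_1 + 4·m_2 + 1·m_3 = 6(Δ_2 - Δ_1) = -30
  1·m_2 + 4·m_3 + 1·m_4 = 6(Δ_3 - Δ_2) = 54
Clamped end conditions give two more equations: 2h_0·m_0 + h_0·m_1 = 6(Δ_0 - s'(0)) = 48 and h_3·m_3 + 2h_3·m_4 = 6(s'(4) - Δ_3) = -45.
Solving the tridiagonal system: m_0 = 1639/56, m_1 = -295/28, m_2 = -89/8, m_3 = 701/28, m_4 = -1961/56.

-35.0179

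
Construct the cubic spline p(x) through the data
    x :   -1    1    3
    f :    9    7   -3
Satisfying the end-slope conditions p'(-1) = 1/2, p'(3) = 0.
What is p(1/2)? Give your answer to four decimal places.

8.6602

Put σ_i = p'' at the i-th knot. Here h = (2, 2) and Δ = (-1, -5), so the interior equations h_(i-1)·σ_(i-1) + 2(h_(i-1)+h_i)·σ_i + h_i·σ_(i+1) = 6(Δ_i − Δ_(i-1)) read
  2·σ_0 + 8·σ_1 + 2·σ_2 = 6(Δ_1 - Δ_0) = -24
Clamped end conditions give two more equations: 2h_0·σ_0 + h_0·σ_1 = 6(Δ_0 - p'(-1)) = -9 and h_1·σ_1 + 2h_1·σ_2 = 6(p'(3) - Δ_1) = 30.
Forward elimination and back-substitution give σ_0 = 5/8, σ_1 = -23/4, σ_2 = 83/8.
On [-1, 1], p(x) = 9 + 1/2·(x + 1) + 5/16·(x + 1)² - 17/32·(x + 1)³.
With (x + 1) = 3/2: p(1/2) = 2217/256.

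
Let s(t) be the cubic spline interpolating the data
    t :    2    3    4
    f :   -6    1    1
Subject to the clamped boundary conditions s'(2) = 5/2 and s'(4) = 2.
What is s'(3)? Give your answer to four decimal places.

With M_i denoting the second derivative at x_i, h_i = 1, 1, and Δ_i = (y_(i+1) − y_i)/h_i = 7, 0:
  1·M_0 + 4·M_1 + 1·M_2 = 6(Δ_1 - Δ_0) = -42
Clamped end conditions give two more equations: 2h_0·M_0 + h_0·M_1 = 6(Δ_0 - s'(2)) = 27 and h_1·M_1 + 2h_1·M_2 = 6(s'(4) - Δ_1) = 12.
Solving the tridiagonal system: M_0 = 95/4, M_1 = -41/2, M_2 = 65/4.
On [3, 4], s'(t) = b_1 + 2c_1·(t - 3) + 3d_1·(t - 3)² with b_1 = Δ_1 - h_1(2M_1 + M_2)/6 = 33/8, c_1 = M_1/2 = -41/4, d_1 = (M_2 - M_1)/(6h_1) = 49/8. So s'(3) = 33/8.

4.1250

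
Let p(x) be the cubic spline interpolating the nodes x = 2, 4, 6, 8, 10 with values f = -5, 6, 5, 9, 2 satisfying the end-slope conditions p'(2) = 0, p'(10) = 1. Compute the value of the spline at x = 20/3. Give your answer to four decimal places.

6.4431

Let m_i = p''(x_i). Step sizes h_i = 2, 2, 2, 2; slopes of the chords Δ_i = (y_(i+1) - y_i)/h_i = 11/2, -1/2, 2, -7/2.
  2·m_0 + 8·m_1 + 2·m_2 = 6(Δ_1 - Δ_0) = -36
  2·m_1 + 8·m_2 + 2·m_3 = 6(Δ_2 - Δ_1) = 15
  2·m_2 + 8·m_3 + 2·m_4 = 6(Δ_3 - Δ_2) = -33
Clamped end conditions give two more equations: 2h_0·m_0 + h_0·m_1 = 6(Δ_0 - p'(2)) = 33 and h_3·m_3 + 2h_3·m_4 = 6(p'(10) - Δ_3) = 27.
Solving the tridiagonal system: m_0 = 1445/112, m_1 = -521/56, m_2 = 101/16, m_3 = -473/56, m_4 = 1229/112.
On [6, 8], p(x) = 5 + 17/28·(x - 6) + 101/32·(x - 6)² - 551/448·(x - 6)³.
With (x - 6) = 2/3: p(20/3) = 4871/756.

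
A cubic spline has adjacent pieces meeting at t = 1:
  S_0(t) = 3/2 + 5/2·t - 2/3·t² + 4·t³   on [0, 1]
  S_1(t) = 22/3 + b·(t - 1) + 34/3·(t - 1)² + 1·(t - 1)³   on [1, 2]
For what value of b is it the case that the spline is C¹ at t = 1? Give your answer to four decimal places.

S_0'(t) = 5/2 - 4/3·t + 12·t², so S_0'(1) = 79/6. On the right, S_1'(1) = b, so b = 79/6.

13.1667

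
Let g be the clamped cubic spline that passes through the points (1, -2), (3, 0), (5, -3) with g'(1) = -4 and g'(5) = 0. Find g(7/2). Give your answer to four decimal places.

Let σ_i = g''(x_i). Step sizes h_i = 2, 2; slopes of the chords Δ_i = (y_(i+1) - y_i)/h_i = 1, -3/2.
  2·σ_0 + 8·σ_1 + 2·σ_2 = 6(Δ_1 - Δ_0) = -15
Clamped end conditions give two more equations: 2h_0·σ_0 + h_0·σ_1 = 6(Δ_0 - g'(1)) = 30 and h_1·σ_1 + 2h_1·σ_2 = 6(g'(5) - Δ_1) = 9.
Forward elimination and back-substitution give σ_0 = 83/8, σ_1 = -23/4, σ_2 = 41/8.
On [3, 5], g(x) = 0 + 5/8·(x - 3) - 23/8·(x - 3)² + 29/32·(x - 3)³.
With (x - 3) = 1/2: g(7/2) = -75/256.

-0.2930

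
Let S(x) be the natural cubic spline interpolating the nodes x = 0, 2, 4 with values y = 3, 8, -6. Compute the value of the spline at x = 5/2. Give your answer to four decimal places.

6.0586

Write M_i for S''(x_i). With h_i = 2, 2 and divided differences Δ_i = 5/2, -7, the continuity of S' gives the tridiagonal system
  2·M_0 + 8·M_1 + 2·M_2 = 6(Δ_1 - Δ_0) = -57
Natural end conditions: M_0 = M_2 = 0.
Hence M_0 = 0, M_1 = -57/8, M_2 = 0.
On [2, 4], S(x) = 8 - 9/4·(x - 2) - 57/16·(x - 2)² + 19/32·(x - 2)³.
With (x - 2) = 1/2: S(5/2) = 1551/256.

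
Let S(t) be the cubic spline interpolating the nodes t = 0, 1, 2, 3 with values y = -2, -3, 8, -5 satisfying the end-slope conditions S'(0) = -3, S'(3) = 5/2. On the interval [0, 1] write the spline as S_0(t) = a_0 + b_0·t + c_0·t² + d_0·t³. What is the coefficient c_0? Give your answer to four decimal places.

-6.3667

Write M_i for S''(x_i). With h_i = 1, 1, 1 and divided differences Δ_i = -1, 11, -13, the continuity of S' gives the tridiagonal system
  1·M_0 + 4·M_1 + 1·M_2 = 6(Δ_1 - Δ_0) = 72
  1·M_1 + 4·M_2 + 1·M_3 = 6(Δ_2 - Δ_1) = -144
Clamped end conditions give two more equations: 2h_0·M_0 + h_0·M_1 = 6(Δ_0 - S'(0)) = 12 and h_2·M_2 + 2h_2·M_3 = 6(S'(3) - Δ_2) = 93.
Solving the tridiagonal system: M_0 = -191/15, M_1 = 562/15, M_2 = -977/15, M_3 = 1186/15.
On [0, 1], with S_0(t) = a_0 + b_0·t + c_0·t² + d_0·t³: c_0 = M_0/2 = -191/30, d_0 = (M_1 - M_0)/(6h_0) = 251/30, b_0 = Δ_0 - h_0(2M_0 + M_1)/6 = -3.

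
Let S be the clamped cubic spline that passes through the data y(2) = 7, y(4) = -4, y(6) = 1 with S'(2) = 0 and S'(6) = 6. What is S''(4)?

Write M_i for S''(x_i). With h_i = 2, 2 and divided differences Δ_i = -11/2, 5/2, the continuity of S' gives the tridiagonal system
  2·M_0 + 8·M_1 + 2·M_2 = 6(Δ_1 - Δ_0) = 48
Clamped end conditions give two more equations: 2h_0·M_0 + h_0·M_1 = 6(Δ_0 - S'(2)) = -33 and h_1·M_1 + 2h_1·M_2 = 6(S'(6) - Δ_1) = 21.
Solving the tridiagonal system: M_0 = -51/4, M_1 = 9, M_2 = 3/4.

9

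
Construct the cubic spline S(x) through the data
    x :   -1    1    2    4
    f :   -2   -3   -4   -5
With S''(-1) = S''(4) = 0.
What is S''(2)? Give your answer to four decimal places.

Write σ_i for S''(x_i). With h_i = 2, 1, 2 and divided differences Δ_i = -1/2, -1, -1/2, the continuity of S' gives the tridiagonal system
  2·σ_0 + 6·σ_1 + 1·σ_2 = 6(Δ_1 - Δ_0) = -3
  1·σ_1 + 6·σ_2 + 2·σ_3 = 6(Δ_2 - Δ_1) = 3
Natural end conditions: σ_0 = σ_3 = 0.
Solving the tridiagonal system: σ_0 = 0, σ_1 = -3/5, σ_2 = 3/5, σ_3 = 0.

0.6000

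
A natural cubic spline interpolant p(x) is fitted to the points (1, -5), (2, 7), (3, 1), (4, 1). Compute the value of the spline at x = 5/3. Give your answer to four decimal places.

With m_i denoting the second derivative at x_i, h_i = 1, 1, 1, and Δ_i = (y_(i+1) − y_i)/h_i = 12, -6, 0:
  1·m_0 + 4·m_1 + 1·m_2 = 6(Δ_1 - Δ_0) = -108
  1·m_1 + 4·m_2 + 1·m_3 = 6(Δ_2 - Δ_1) = 36
Natural end conditions: m_0 = m_3 = 0.
Forward elimination and back-substitution give m_0 = 0, m_1 = -156/5, m_2 = 84/5, m_3 = 0.
On [1, 2], p(x) = -5 + 86/5·(x - 1) + 0·(x - 1)² - 26/5·(x - 1)³.
With (x - 1) = 2/3: p(5/3) = 133/27.

4.9259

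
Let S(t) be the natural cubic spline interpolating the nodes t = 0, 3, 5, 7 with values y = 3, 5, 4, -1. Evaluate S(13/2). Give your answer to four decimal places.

0.4679

Write M_i for S''(x_i). With h_i = 3, 2, 2 and divided differences Δ_i = 2/3, -1/2, -5/2, the continuity of S' gives the tridiagonal system
  3·M_0 + 10·M_1 + 2·M_2 = 6(Δ_1 - Δ_0) = -7
  2·M_1 + 8·M_2 + 2·M_3 = 6(Δ_2 - Δ_1) = -12
Natural end conditions: M_0 = M_3 = 0.
Solving the tridiagonal system: M_0 = 0, M_1 = -8/19, M_2 = -53/38, M_3 = 0.
On [5, 7], S(t) = 4 - 179/114·(t - 5) - 53/76·(t - 5)² + 53/456·(t - 5)³.
With (t - 5) = 3/2: S(13/2) = 569/1216.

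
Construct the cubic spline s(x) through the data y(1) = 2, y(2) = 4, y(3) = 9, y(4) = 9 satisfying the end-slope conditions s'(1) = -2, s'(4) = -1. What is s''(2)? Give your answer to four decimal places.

4.2667

Put m_i = s'' at the i-th knot. Here h = (1, 1, 1) and Δ = (2, 5, 0), so the interior equations h_(i-1)·m_(i-1) + 2(h_(i-1)+h_i)·m_i + h_i·m_(i+1) = 6(Δ_i − Δ_(i-1)) read
  1·m_0 + 4·m_1 + 1·m_2 = 6(Δ_1 - Δ_0) = 18
  1·m_1 + 4·m_2 + 1·m_3 = 6(Δ_2 - Δ_1) = -30
Clamped end conditions give two more equations: 2h_0·m_0 + h_0·m_1 = 6(Δ_0 - s'(1)) = 24 and h_2·m_2 + 2h_2·m_3 = 6(s'(4) - Δ_2) = -6.
Forward elimination and back-substitution give m_0 = 148/15, m_1 = 64/15, m_2 = -134/15, m_3 = 22/15.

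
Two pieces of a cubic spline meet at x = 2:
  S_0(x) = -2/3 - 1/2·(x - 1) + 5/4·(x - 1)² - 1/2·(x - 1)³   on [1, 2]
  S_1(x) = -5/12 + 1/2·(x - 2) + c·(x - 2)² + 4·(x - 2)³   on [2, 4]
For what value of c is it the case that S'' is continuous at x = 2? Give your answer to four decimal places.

-0.2500

S_0''(x) = 5/2 - 3·(x - 1), so S_0''(2) = -1/2. On the right, S_1''(2) = 2c, so c = -1/4.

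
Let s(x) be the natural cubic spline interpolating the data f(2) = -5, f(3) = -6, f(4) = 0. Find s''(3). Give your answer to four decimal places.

Put M_i = s'' at the i-th knot. Here h = (1, 1) and Δ = (-1, 6), so the interior equations h_(i-1)·M_(i-1) + 2(h_(i-1)+h_i)·M_i + h_i·M_(i+1) = 6(Δ_i − Δ_(i-1)) read
  1·M_0 + 4·M_1 + 1·M_2 = 6(Δ_1 - Δ_0) = 42
Natural end conditions: M_0 = M_2 = 0.
Solving the tridiagonal system: M_0 = 0, M_1 = 21/2, M_2 = 0.

10.5000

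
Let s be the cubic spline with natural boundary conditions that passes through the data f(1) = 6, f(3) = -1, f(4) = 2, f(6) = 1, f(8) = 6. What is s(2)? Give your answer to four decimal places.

0.6250

Put M_i = s'' at the i-th knot. Here h = (2, 1, 2, 2) and Δ = (-7/2, 3, -1/2, 5/2), so the interior equations h_(i-1)·M_(i-1) + 2(h_(i-1)+h_i)·M_i + h_i·M_(i+1) = 6(Δ_i − Δ_(i-1)) read
  2·M_0 + 6·M_1 + 1·M_2 = 6(Δ_1 - Δ_0) = 39
  1·M_1 + 6·M_2 + 2·M_3 = 6(Δ_2 - Δ_1) = -21
  2·M_2 + 8·M_3 + 2·M_4 = 6(Δ_3 - Δ_2) = 18
Natural end conditions: M_0 = M_4 = 0.
Hence M_0 = 0, M_1 = 15/2, M_2 = -6, M_3 = 15/4, M_4 = 0.
On [1, 3], s(x) = 6 - 6·(x - 1) + 0·(x - 1)² + 5/8·(x - 1)³.
With (x - 1) = 1: s(2) = 5/8.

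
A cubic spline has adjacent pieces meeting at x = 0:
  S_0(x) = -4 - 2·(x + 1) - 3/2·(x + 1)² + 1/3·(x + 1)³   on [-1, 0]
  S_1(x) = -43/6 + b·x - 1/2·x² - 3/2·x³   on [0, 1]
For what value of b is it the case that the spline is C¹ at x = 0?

-4

S_0'(x) = -2 - 3·(x + 1) + 1·(x + 1)², so S_0'(0) = -4. On the right, S_1'(0) = b, so b = -4.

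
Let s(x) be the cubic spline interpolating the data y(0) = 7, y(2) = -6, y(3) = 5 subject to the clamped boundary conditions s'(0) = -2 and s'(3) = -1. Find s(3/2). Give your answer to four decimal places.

Write M_i for s''(x_i). With h_i = 2, 1 and divided differences Δ_i = -13/2, 11, the continuity of s' gives the tridiagonal system
  2·M_0 + 6·M_1 + 1·M_2 = 6(Δ_1 - Δ_0) = 105
Clamped end conditions give two more equations: 2h_0·M_0 + h_0·M_1 = 6(Δ_0 - s'(0)) = -27 and h_1·M_1 + 2h_1·M_2 = 6(s'(3) - Δ_1) = -72.
Hence M_0 = -287/12, M_1 = 103/3, M_2 = -319/6.
On [0, 2], s(x) = 7 - 2·x - 287/24·x² + 233/48·x³.
With x = 3/2: s(3/2) = -835/128.

-6.5234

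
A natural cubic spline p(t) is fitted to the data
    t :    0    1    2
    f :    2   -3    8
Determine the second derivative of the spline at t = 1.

24

Let σ_i = p''(x_i). Step sizes h_i = 1, 1; slopes of the chords Δ_i = (y_(i+1) - y_i)/h_i = -5, 11.
  1·σ_0 + 4·σ_1 + 1·σ_2 = 6(Δ_1 - Δ_0) = 96
Natural end conditions: σ_0 = σ_2 = 0.
Hence σ_0 = 0, σ_1 = 24, σ_2 = 0.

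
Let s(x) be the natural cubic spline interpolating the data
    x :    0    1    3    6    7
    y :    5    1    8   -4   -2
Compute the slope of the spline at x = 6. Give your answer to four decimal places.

With M_i denoting the second derivative at x_i, h_i = 1, 2, 3, 1, and Δ_i = (y_(i+1) − y_i)/h_i = -4, 7/2, -4, 2:
  1·M_0 + 6·M_1 + 2·M_2 = 6(Δ_1 - Δ_0) = 45
  2·M_1 + 10·M_2 + 3·M_3 = 6(Δ_2 - Δ_1) = -45
  3·M_2 + 8·M_3 + 1·M_4 = 6(Δ_3 - Δ_2) = 36
Natural end conditions: M_0 = M_4 = 0.
Hence M_0 = 0, M_1 = 4131/394, M_2 = -1764/197, M_3 = 1548/197, M_4 = 0.
On [6, 7], s'(x) = b_3 + 2c_3·(x - 6) + 3d_3·(x - 6)² with b_3 = Δ_3 - h_3(2M_3 + M_4)/6 = -122/197, c_3 = M_3/2 = 774/197, d_3 = (M_4 - M_3)/(6h_3) = -258/197. So s'(6) = -122/197.

-0.6193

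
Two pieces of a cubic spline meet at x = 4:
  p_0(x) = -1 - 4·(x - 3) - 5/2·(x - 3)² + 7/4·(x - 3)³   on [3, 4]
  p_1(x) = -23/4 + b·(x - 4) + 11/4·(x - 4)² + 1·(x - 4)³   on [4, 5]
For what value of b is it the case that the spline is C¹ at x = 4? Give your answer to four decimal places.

-3.7500

p_0'(x) = -4 - 5·(x - 3) + 21/4·(x - 3)², so p_0'(4) = -15/4. On the right, p_1'(4) = b, so b = -15/4.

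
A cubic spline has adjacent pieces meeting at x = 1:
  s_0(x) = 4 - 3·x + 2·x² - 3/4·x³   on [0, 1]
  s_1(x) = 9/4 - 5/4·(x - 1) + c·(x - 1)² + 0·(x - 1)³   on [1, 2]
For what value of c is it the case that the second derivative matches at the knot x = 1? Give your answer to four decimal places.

-0.2500

s_0''(x) = 4 - 9/2·x, so s_0''(1) = -1/2. On the right, s_1''(1) = 2c, so c = -1/4.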